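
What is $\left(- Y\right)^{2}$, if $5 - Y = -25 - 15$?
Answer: $2025$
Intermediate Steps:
$Y = 45$ ($Y = 5 - \left(-25 - 15\right) = 5 - -40 = 5 + 40 = 45$)
$\left(- Y\right)^{2} = \left(\left(-1\right) 45\right)^{2} = \left(-45\right)^{2} = 2025$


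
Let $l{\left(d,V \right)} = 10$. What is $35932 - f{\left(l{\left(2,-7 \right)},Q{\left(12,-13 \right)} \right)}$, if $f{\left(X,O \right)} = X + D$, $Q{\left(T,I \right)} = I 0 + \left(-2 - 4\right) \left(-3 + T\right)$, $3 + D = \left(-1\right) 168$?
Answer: $36093$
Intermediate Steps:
$D = -171$ ($D = -3 - 168 = -171$)
$Q{\left(T,I \right)} = 18 - 6 T$ ($Q{\left(T,I \right)} = 0 - 6 \left(-3 + T\right) = 0 - \left(-18 + 6 T\right) = 18 - 6 T$)
$f{\left(X,O \right)} = -171 + X$ ($f{\left(X,O \right)} = X - 171 = -171 + X$)
$35932 - f{\left(l{\left(2,-7 \right)},Q{\left(12,-13 \right)} \right)} = 35932 - \left(-171 + 10\right) = 35932 - -161 = 35932 + 161 = 36093$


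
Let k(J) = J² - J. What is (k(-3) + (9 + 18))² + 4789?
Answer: 6310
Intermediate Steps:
(k(-3) + (9 + 18))² + 4789 = (-3*(-1 - 3) + (9 + 18))² + 4789 = (-3*(-4) + 27)² + 4789 = (12 + 27)² + 4789 = 39² + 4789 = 1521 + 4789 = 6310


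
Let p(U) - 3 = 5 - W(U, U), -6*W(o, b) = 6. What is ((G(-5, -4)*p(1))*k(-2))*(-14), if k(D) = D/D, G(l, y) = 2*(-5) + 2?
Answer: 1008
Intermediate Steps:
W(o, b) = -1 (W(o, b) = -⅙*6 = -1)
G(l, y) = -8 (G(l, y) = -10 + 2 = -8)
k(D) = 1
p(U) = 9 (p(U) = 3 + (5 - 1*(-1)) = 3 + (5 + 1) = 3 + 6 = 9)
((G(-5, -4)*p(1))*k(-2))*(-14) = (-8*9*1)*(-14) = -72*1*(-14) = -72*(-14) = 1008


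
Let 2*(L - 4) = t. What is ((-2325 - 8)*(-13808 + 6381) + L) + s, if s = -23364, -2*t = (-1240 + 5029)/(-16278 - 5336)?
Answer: 1496020016725/86456 ≈ 1.7304e+7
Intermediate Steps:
t = 3789/43228 (t = -(-1240 + 5029)/(2*(-16278 - 5336)) = -3789/(2*(-21614)) = -3789*(-1)/(2*21614) = -½*(-3789/21614) = 3789/43228 ≈ 0.087651)
L = 349613/86456 (L = 4 + (½)*(3789/43228) = 4 + 3789/86456 = 349613/86456 ≈ 4.0438)
((-2325 - 8)*(-13808 + 6381) + L) + s = ((-2325 - 8)*(-13808 + 6381) + 349613/86456) - 23364 = (-2333*(-7427) + 349613/86456) - 23364 = (17327191 + 349613/86456) - 23364 = 1498039974709/86456 - 23364 = 1496020016725/86456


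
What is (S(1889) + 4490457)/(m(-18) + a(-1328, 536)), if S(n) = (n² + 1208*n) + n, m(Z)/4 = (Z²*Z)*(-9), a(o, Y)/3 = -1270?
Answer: 608387/12126 ≈ 50.172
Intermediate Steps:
a(o, Y) = -3810 (a(o, Y) = 3*(-1270) = -3810)
m(Z) = -36*Z³ (m(Z) = 4*((Z²*Z)*(-9)) = 4*(Z³*(-9)) = 4*(-9*Z³) = -36*Z³)
S(n) = n² + 1209*n
(S(1889) + 4490457)/(m(-18) + a(-1328, 536)) = (1889*(1209 + 1889) + 4490457)/(-36*(-18)³ - 3810) = (1889*3098 + 4490457)/(-36*(-5832) - 3810) = (5852122 + 4490457)/(209952 - 3810) = 10342579/206142 = 10342579*(1/206142) = 608387/12126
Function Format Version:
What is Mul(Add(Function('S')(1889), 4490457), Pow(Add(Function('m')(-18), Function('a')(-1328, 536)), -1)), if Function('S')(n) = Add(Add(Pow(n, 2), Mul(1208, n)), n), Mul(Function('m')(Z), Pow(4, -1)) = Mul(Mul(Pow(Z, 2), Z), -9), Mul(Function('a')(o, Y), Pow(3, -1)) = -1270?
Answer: Rational(608387, 12126) ≈ 50.172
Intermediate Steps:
Function('a')(o, Y) = -3810 (Function('a')(o, Y) = Mul(3, -1270) = -3810)
Function('m')(Z) = Mul(-36, Pow(Z, 3)) (Function('m')(Z) = Mul(4, Mul(Mul(Pow(Z, 2), Z), -9)) = Mul(4, Mul(Pow(Z, 3), -9)) = Mul(4, Mul(-9, Pow(Z, 3))) = Mul(-36, Pow(Z, 3)))
Function('S')(n) = Add(Pow(n, 2), Mul(1209, n))
Mul(Add(Function('S')(1889), 4490457), Pow(Add(Function('m')(-18), Function('a')(-1328, 536)), -1)) = Mul(Add(Mul(1889, Add(1209, 1889)), 4490457), Pow(Add(Mul(-36, Pow(-18, 3)), -3810), -1)) = Mul(Add(Mul(1889, 3098), 4490457), Pow(Add(Mul(-36, -5832), -3810), -1)) = Mul(Add(5852122, 4490457), Pow(Add(209952, -3810), -1)) = Mul(10342579, Pow(206142, -1)) = Mul(10342579, Rational(1, 206142)) = Rational(608387, 12126)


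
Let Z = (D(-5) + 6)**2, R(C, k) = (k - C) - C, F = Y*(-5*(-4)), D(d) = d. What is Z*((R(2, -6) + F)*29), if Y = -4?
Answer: -2610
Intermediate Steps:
F = -80 (F = -(-20)*(-4) = -4*20 = -80)
R(C, k) = k - 2*C
Z = 1 (Z = (-5 + 6)**2 = 1**2 = 1)
Z*((R(2, -6) + F)*29) = 1*(((-6 - 2*2) - 80)*29) = 1*(((-6 - 4) - 80)*29) = 1*((-10 - 80)*29) = 1*(-90*29) = 1*(-2610) = -2610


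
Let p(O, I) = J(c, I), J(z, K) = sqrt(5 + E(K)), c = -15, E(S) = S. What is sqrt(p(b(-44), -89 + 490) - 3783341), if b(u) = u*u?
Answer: sqrt(-3783341 + sqrt(406)) ≈ 1945.1*I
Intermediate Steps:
b(u) = u**2
J(z, K) = sqrt(5 + K)
p(O, I) = sqrt(5 + I)
sqrt(p(b(-44), -89 + 490) - 3783341) = sqrt(sqrt(5 + (-89 + 490)) - 3783341) = sqrt(sqrt(5 + 401) - 3783341) = sqrt(sqrt(406) - 3783341) = sqrt(-3783341 + sqrt(406))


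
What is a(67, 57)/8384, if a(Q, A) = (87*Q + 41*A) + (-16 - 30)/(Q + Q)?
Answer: 547099/561728 ≈ 0.97396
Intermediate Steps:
a(Q, A) = -23/Q + 41*A + 87*Q (a(Q, A) = (41*A + 87*Q) - 46*1/(2*Q) = (41*A + 87*Q) - 23/Q = -23/Q + 41*A + 87*Q)
a(67, 57)/8384 = (-23/67 + 41*57 + 87*67)/8384 = (-23*1/67 + 2337 + 5829)*(1/8384) = (-23/67 + 2337 + 5829)*(1/8384) = (547099/67)*(1/8384) = 547099/561728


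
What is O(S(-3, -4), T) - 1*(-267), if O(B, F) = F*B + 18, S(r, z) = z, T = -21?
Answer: 369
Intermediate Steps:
O(B, F) = 18 + B*F (O(B, F) = B*F + 18 = 18 + B*F)
O(S(-3, -4), T) - 1*(-267) = (18 - 4*(-21)) - 1*(-267) = (18 + 84) + 267 = 102 + 267 = 369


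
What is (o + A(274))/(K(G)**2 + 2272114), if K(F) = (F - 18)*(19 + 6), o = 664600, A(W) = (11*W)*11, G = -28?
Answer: 348877/1797307 ≈ 0.19411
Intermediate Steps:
A(W) = 121*W
K(F) = -450 + 25*F (K(F) = (-18 + F)*25 = -450 + 25*F)
(o + A(274))/(K(G)**2 + 2272114) = (664600 + 121*274)/((-450 + 25*(-28))**2 + 2272114) = (664600 + 33154)/((-450 - 700)**2 + 2272114) = 697754/((-1150)**2 + 2272114) = 697754/(1322500 + 2272114) = 697754/3594614 = 697754*(1/3594614) = 348877/1797307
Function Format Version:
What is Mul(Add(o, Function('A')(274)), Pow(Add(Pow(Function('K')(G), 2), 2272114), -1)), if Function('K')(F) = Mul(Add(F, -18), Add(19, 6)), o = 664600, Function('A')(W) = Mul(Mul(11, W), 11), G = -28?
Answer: Rational(348877, 1797307) ≈ 0.19411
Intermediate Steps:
Function('A')(W) = Mul(121, W)
Function('K')(F) = Add(-450, Mul(25, F)) (Function('K')(F) = Mul(Add(-18, F), 25) = Add(-450, Mul(25, F)))
Mul(Add(o, Function('A')(274)), Pow(Add(Pow(Function('K')(G), 2), 2272114), -1)) = Mul(Add(664600, Mul(121, 274)), Pow(Add(Pow(Add(-450, Mul(25, -28)), 2), 2272114), -1)) = Mul(Add(664600, 33154), Pow(Add(Pow(Add(-450, -700), 2), 2272114), -1)) = Mul(697754, Pow(Add(Pow(-1150, 2), 2272114), -1)) = Mul(697754, Pow(Add(1322500, 2272114), -1)) = Mul(697754, Pow(3594614, -1)) = Mul(697754, Rational(1, 3594614)) = Rational(348877, 1797307)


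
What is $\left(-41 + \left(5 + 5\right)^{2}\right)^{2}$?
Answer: $3481$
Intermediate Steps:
$\left(-41 + \left(5 + 5\right)^{2}\right)^{2} = \left(-41 + 10^{2}\right)^{2} = \left(-41 + 100\right)^{2} = 59^{2} = 3481$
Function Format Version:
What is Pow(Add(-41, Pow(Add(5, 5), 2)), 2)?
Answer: 3481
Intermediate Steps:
Pow(Add(-41, Pow(Add(5, 5), 2)), 2) = Pow(Add(-41, Pow(10, 2)), 2) = Pow(Add(-41, 100), 2) = Pow(59, 2) = 3481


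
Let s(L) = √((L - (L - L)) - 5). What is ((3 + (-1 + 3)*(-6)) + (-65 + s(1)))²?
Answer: 5472 - 296*I ≈ 5472.0 - 296.0*I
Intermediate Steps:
s(L) = √(-5 + L) (s(L) = √((L - 1*0) - 5) = √((L + 0) - 5) = √(L - 5) = √(-5 + L))
((3 + (-1 + 3)*(-6)) + (-65 + s(1)))² = ((3 + (-1 + 3)*(-6)) + (-65 + √(-5 + 1)))² = ((3 + 2*(-6)) + (-65 + √(-4)))² = ((3 - 12) + (-65 + 2*I))² = (-9 + (-65 + 2*I))² = (-74 + 2*I)²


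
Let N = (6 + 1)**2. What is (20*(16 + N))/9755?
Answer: 260/1951 ≈ 0.13327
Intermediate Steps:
N = 49 (N = 7**2 = 49)
(20*(16 + N))/9755 = (20*(16 + 49))/9755 = (20*65)*(1/9755) = 1300*(1/9755) = 260/1951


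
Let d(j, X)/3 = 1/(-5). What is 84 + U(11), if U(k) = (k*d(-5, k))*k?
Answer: 57/5 ≈ 11.400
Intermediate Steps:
d(j, X) = -⅗ (d(j, X) = 3/(-5) = 3*(-⅕) = -⅗)
U(k) = -3*k²/5 (U(k) = (k*(-⅗))*k = (-3*k/5)*k = -3*k²/5)
84 + U(11) = 84 - ⅗*11² = 84 - ⅗*121 = 84 - 363/5 = 57/5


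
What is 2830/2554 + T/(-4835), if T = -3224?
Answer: 10958573/6174295 ≈ 1.7749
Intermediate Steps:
2830/2554 + T/(-4835) = 2830/2554 - 3224/(-4835) = 2830*(1/2554) - 3224*(-1/4835) = 1415/1277 + 3224/4835 = 10958573/6174295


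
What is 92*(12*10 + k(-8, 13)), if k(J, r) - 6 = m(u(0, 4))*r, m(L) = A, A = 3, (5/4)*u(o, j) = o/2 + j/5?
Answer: 15180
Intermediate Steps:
u(o, j) = 2*o/5 + 4*j/25 (u(o, j) = 4*(o/2 + j/5)/5 = 2*o/5 + 4*j/25)
m(L) = 3
k(J, r) = 6 + 3*r
92*(12*10 + k(-8, 13)) = 92*(12*10 + (6 + 3*13)) = 92*(120 + (6 + 39)) = 92*(120 + 45) = 92*165 = 15180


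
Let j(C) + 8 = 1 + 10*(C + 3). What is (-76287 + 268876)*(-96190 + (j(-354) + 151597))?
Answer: 9993443210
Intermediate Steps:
j(C) = 23 + 10*C (j(C) = -8 + (1 + 10*(C + 3)) = -8 + (1 + 10*(3 + C)) = -8 + (1 + (30 + 10*C)) = -8 + (31 + 10*C) = 23 + 10*C)
(-76287 + 268876)*(-96190 + (j(-354) + 151597)) = (-76287 + 268876)*(-96190 + ((23 + 10*(-354)) + 151597)) = 192589*(-96190 + ((23 - 3540) + 151597)) = 192589*(-96190 + (-3517 + 151597)) = 192589*(-96190 + 148080) = 192589*51890 = 9993443210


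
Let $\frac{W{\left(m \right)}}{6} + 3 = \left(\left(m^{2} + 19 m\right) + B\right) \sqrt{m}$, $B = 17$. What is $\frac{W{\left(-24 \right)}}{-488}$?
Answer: $\frac{9}{244} - \frac{411 i \sqrt{6}}{122} \approx 0.036885 - 8.252 i$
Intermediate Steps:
$W{\left(m \right)} = -18 + 6 \sqrt{m} \left(17 + m^{2} + 19 m\right)$ ($W{\left(m \right)} = -18 + 6 \left(\left(m^{2} + 19 m\right) + 17\right) \sqrt{m} = -18 + 6 \left(17 + m^{2} + 19 m\right) \sqrt{m} = -18 + 6 \sqrt{m} \left(17 + m^{2} + 19 m\right)$)
$\frac{W{\left(-24 \right)}}{-488} = \frac{-18 + 6 \left(-24\right)^{\frac{5}{2}} + 102 \sqrt{-24} + 114 \left(-24\right)^{\frac{3}{2}}}{-488} = \left(-18 + 6 \cdot 1152 i \sqrt{6} + 102 \cdot 2 i \sqrt{6} + 114 \left(- 48 i \sqrt{6}\right)\right) \left(- \frac{1}{488}\right) = \left(-18 + 6912 i \sqrt{6} + 204 i \sqrt{6} - 5472 i \sqrt{6}\right) \left(- \frac{1}{488}\right) = \left(-18 + 1644 i \sqrt{6}\right) \left(- \frac{1}{488}\right) = \frac{9}{244} - \frac{411 i \sqrt{6}}{122}$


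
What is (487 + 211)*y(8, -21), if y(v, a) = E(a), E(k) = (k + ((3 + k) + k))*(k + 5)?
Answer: 670080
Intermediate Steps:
E(k) = (3 + 3*k)*(5 + k) (E(k) = (k + (3 + 2*k))*(5 + k) = (3 + 3*k)*(5 + k))
y(v, a) = 15 + 3*a² + 18*a
(487 + 211)*y(8, -21) = (487 + 211)*(15 + 3*(-21)² + 18*(-21)) = 698*(15 + 3*441 - 378) = 698*(15 + 1323 - 378) = 698*960 = 670080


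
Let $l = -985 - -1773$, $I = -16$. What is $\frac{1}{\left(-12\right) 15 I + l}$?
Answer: $\frac{1}{3668} \approx 0.00027263$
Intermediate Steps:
$l = 788$ ($l = -985 + 1773 = 788$)
$\frac{1}{\left(-12\right) 15 I + l} = \frac{1}{\left(-12\right) 15 \left(-16\right) + 788} = \frac{1}{\left(-180\right) \left(-16\right) + 788} = \frac{1}{2880 + 788} = \frac{1}{3668}$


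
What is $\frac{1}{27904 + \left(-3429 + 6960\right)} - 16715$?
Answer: $- \frac{525436024}{31435} \approx -16715.0$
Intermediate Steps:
$\frac{1}{27904 + \left(-3429 + 6960\right)} - 16715 = \frac{1}{27904 + 3531} - 16715 = \frac{1}{31435} - 16715 = - \frac{525436024}{31435}$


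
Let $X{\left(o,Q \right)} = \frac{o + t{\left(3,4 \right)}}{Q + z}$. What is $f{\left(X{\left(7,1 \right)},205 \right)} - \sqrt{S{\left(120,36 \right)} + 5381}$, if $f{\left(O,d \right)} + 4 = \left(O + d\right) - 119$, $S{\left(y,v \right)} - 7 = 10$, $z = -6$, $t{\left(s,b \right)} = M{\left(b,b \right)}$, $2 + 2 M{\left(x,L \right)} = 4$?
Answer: $\frac{402}{5} - \sqrt{5398} \approx 6.9289$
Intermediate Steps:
$M{\left(x,L \right)} = 1$ ($M{\left(x,L \right)} = -1 + \frac{1}{2} \cdot 4 = -1 + 2 = 1$)
$t{\left(s,b \right)} = 1$
$S{\left(y,v \right)} = 17$ ($S{\left(y,v \right)} = 7 + 10 = 17$)
$X{\left(o,Q \right)} = \frac{1 + o}{-6 + Q}$ ($X{\left(o,Q \right)} = \frac{o + 1}{Q - 6} = \frac{1 + o}{-6 + Q}$)
$f{\left(O,d \right)} = -123 + O + d$ ($f{\left(O,d \right)} = -4 - \left(119 - O - d\right) = -4 + \left(-119 + O + d\right) = -123 + O + d$)
$f{\left(X{\left(7,1 \right)},205 \right)} - \sqrt{S{\left(120,36 \right)} + 5381} = \left(-123 + \frac{1 + 7}{-6 + 1} + 205\right) - \sqrt{17 + 5381} = \left(-123 + \frac{1}{-5} \cdot 8 + 205\right) - \sqrt{5398} = \left(-123 - \frac{8}{5} + 205\right) - \sqrt{5398} = \frac{402}{5} - \sqrt{5398}$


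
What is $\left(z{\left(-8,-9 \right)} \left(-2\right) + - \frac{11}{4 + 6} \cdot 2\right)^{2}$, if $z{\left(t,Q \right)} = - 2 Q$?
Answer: $\frac{36481}{25} \approx 1459.2$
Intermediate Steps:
$\left(z{\left(-8,-9 \right)} \left(-2\right) + - \frac{11}{4 + 6} \cdot 2\right)^{2} = \left(\left(-2\right) \left(-9\right) \left(-2\right) + - \frac{11}{4 + 6} \cdot 2\right)^{2} = \left(18 \left(-2\right) + - \frac{11}{10} \cdot 2\right)^{2} = \left(-36 + \left(-11\right) \frac{1}{10} \cdot 2\right)^{2} = \left(-36 - \frac{11}{5}\right)^{2} = \left(- \frac{191}{5}\right)^{2} = \frac{36481}{25}$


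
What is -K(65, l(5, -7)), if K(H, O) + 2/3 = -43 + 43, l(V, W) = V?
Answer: ⅔ ≈ 0.66667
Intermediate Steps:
K(H, O) = -⅔ (K(H, O) = -⅔ + (-43 + 43) = -⅔ + 0 = -⅔)
-K(65, l(5, -7)) = -1*(-⅔) = ⅔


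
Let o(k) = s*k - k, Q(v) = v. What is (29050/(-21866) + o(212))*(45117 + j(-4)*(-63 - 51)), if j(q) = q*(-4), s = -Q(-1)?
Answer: -628830825/10933 ≈ -57517.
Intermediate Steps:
s = 1 (s = -1*(-1) = 1)
j(q) = -4*q
o(k) = 0 (o(k) = 1*k - k = k - k = 0)
(29050/(-21866) + o(212))*(45117 + j(-4)*(-63 - 51)) = (29050/(-21866) + 0)*(45117 + (-4*(-4))*(-63 - 51)) = (29050*(-1/21866) + 0)*(45117 + 16*(-114)) = (-14525/10933 + 0)*(45117 - 1824) = -14525/10933*43293 = -628830825/10933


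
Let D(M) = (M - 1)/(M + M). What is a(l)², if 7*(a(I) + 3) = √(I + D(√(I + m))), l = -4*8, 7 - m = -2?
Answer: 117/14 - 3*√(-66654 + 46*I*√23)/161 + I*√23/2254 ≈ 8.3492 - 4.8086*I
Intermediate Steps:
m = 9 (m = 7 - 1*(-2) = 7 + 2 = 9)
D(M) = (-1 + M)/(2*M) (D(M) = (-1 + M)/((2*M)) = (-1 + M)*(1/(2*M)) = (-1 + M)/(2*M))
l = -32
a(I) = -3 + √(I + (-1 + √(9 + I))/(2*√(9 + I)))/7 (a(I) = -3 + √(I + (-1 + √(I + 9))/(2*(√(I + 9))))/7 = -3 + √(I + (-1 + √(9 + I))/(2*(√(9 + I))))/7 = -3 + √(I + (-1 + √(9 + I))/(2*√(9 + I)))/7)
a(l)² = (-3 + √(2 - 2/√(9 - 32) + 4*(-32))/14)² = (-3 + √(2 - (-2)*I*√23/23 - 128)/14)² = (-3 + √(2 + 2*I*√23/23 - 128)/14)² = (-3 + √(-126 + 2*I*√23/23)/14)²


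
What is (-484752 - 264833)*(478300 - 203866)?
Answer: -205711609890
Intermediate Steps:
(-484752 - 264833)*(478300 - 203866) = -749585*274434 = -205711609890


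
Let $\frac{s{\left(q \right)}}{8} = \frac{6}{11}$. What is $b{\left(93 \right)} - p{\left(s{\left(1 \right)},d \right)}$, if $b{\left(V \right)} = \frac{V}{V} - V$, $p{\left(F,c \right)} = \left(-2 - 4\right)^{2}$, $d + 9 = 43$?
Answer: $-128$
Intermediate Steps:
$s{\left(q \right)} = \frac{48}{11}$ ($s{\left(q \right)} = 8 \cdot \frac{6}{11} = \frac{48}{11}$)
$d = 34$ ($d = -9 + 43 = 34$)
$p{\left(F,c \right)} = 36$ ($p{\left(F,c \right)} = \left(-6\right)^{2} = 36$)
$b{\left(V \right)} = 1 - V$
$b{\left(93 \right)} - p{\left(s{\left(1 \right)},d \right)} = \left(1 - 93\right) - 36 = -92 - 36 = -128$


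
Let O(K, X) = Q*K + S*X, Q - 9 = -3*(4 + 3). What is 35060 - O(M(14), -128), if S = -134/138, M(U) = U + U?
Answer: 2433748/69 ≈ 35272.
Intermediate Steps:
M(U) = 2*U
S = -67/69 (S = -134*1/138 = -67/69 ≈ -0.97101)
Q = -12 (Q = 9 - 3*(4 + 3) = 9 - 3*7 = 9 - 21 = -12)
O(K, X) = -12*K - 67*X/69
35060 - O(M(14), -128) = 35060 - (-24*14 - 67/69*(-128)) = 35060 - (-12*28 + 8576/69) = 35060 - (-336 + 8576/69) = 35060 - 1*(-14608/69) = 35060 + 14608/69 = 2433748/69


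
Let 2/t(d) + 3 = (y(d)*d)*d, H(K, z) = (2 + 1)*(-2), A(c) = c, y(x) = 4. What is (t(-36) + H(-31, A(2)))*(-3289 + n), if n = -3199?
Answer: 201672992/5181 ≈ 38926.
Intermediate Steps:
H(K, z) = -6 (H(K, z) = 3*(-2) = -6)
t(d) = 2/(-3 + 4*d²) (t(d) = 2/(-3 + (4*d)*d) = 2/(-3 + 4*d²))
(t(-36) + H(-31, A(2)))*(-3289 + n) = (2/(-3 + 4*(-36)²) - 6)*(-3289 - 3199) = (2/(-3 + 4*1296) - 6)*(-6488) = (2/(-3 + 5184) - 6)*(-6488) = (2/5181 - 6)*(-6488) = -31084/5181*(-6488) = 201672992/5181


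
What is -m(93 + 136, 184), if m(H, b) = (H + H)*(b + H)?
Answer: -189154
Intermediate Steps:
m(H, b) = 2*H*(H + b) (m(H, b) = (2*H)*(H + b) = 2*H*(H + b))
-m(93 + 136, 184) = -2*(93 + 136)*((93 + 136) + 184) = -2*229*(229 + 184) = -2*229*413 = -1*189154 = -189154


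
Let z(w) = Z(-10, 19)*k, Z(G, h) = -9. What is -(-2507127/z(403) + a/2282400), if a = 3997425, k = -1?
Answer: 8477378797/30432 ≈ 2.7857e+5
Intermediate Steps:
z(w) = 9 (z(w) = -9*(-1) = 9)
-(-2507127/z(403) + a/2282400) = -(-2507127/9 + 3997425/2282400) = -(-2507127*1/9 + 3997425*(1/2282400)) = -(-835709/3 + 53299/30432) = -1*(-8477378797/30432) = 8477378797/30432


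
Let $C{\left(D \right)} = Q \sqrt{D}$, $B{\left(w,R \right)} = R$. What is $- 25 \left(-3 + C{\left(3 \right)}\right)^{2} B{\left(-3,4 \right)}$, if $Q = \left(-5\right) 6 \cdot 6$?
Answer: $-9720900 - 108000 \sqrt{3} \approx -9.908 \cdot 10^{6}$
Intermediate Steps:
$Q = -180$ ($Q = \left(-30\right) 6 = -180$)
$C{\left(D \right)} = - 180 \sqrt{D}$
$- 25 \left(-3 + C{\left(3 \right)}\right)^{2} B{\left(-3,4 \right)} = - 25 \left(-3 - 180 \sqrt{3}\right)^{2} \cdot 4 = - 100 \left(-3 - 180 \sqrt{3}\right)^{2}$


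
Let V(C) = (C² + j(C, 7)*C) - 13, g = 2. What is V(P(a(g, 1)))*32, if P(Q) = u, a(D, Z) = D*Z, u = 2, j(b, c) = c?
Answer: 160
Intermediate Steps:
P(Q) = 2
V(C) = -13 + C² + 7*C (V(C) = (C² + 7*C) - 13 = -13 + C² + 7*C)
V(P(a(g, 1)))*32 = (-13 + 2² + 7*2)*32 = (-13 + 4 + 14)*32 = 5*32 = 160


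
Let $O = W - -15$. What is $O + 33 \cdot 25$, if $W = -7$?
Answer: $833$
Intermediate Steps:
$O = 8$ ($O = -7 - -15 = -7 + 15 = 8$)
$O + 33 \cdot 25 = 8 + 33 \cdot 25 = 8 + 825 = 833$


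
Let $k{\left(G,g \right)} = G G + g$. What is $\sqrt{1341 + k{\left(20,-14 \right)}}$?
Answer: $\sqrt{1727} \approx 41.557$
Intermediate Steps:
$k{\left(G,g \right)} = g + G^{2}$ ($k{\left(G,g \right)} = G^{2} + g = g + G^{2}$)
$\sqrt{1341 + k{\left(20,-14 \right)}} = \sqrt{1341 - \left(14 - 20^{2}\right)} = \sqrt{1341 + \left(-14 + 400\right)} = \sqrt{1341 + 386} = \sqrt{1727}$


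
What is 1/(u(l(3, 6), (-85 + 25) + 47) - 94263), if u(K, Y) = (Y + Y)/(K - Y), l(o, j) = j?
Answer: -19/1791023 ≈ -1.0608e-5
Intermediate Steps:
u(K, Y) = 2*Y/(K - Y) (u(K, Y) = (2*Y)/(K - Y) = 2*Y/(K - Y))
1/(u(l(3, 6), (-85 + 25) + 47) - 94263) = 1/(2*((-85 + 25) + 47)/(6 - ((-85 + 25) + 47)) - 94263) = 1/(2*(-60 + 47)/(6 - (-60 + 47)) - 94263) = 1/(2*(-13)/(6 - 1*(-13)) - 94263) = 1/(2*(-13)/(6 + 13) - 94263) = 1/(2*(-13)/19 - 94263) = 1/(2*(-13)*(1/19) - 94263) = 1/(-26/19 - 94263) = 1/(-1791023/19) = -19/1791023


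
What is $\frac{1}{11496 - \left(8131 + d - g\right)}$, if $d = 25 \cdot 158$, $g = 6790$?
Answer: $\frac{1}{6205} \approx 0.00016116$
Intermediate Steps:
$d = 3950$
$\frac{1}{11496 - \left(8131 + d - g\right)} = \frac{1}{11496 + \left(\left(6790 - 8131\right) - 3950\right)} = \frac{1}{11496 - 5291} = \frac{1}{6205}$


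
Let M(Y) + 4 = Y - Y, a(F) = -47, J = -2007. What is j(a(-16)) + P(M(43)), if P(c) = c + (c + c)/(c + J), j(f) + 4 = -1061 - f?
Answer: -2055234/2011 ≈ -1022.0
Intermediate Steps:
j(f) = -1065 - f (j(f) = -4 + (-1061 - f) = -1065 - f)
M(Y) = -4 (M(Y) = -4 + (Y - Y) = -4 + 0 = -4)
P(c) = c + 2*c/(-2007 + c) (P(c) = c + (c + c)/(c - 2007) = c + (2*c)/(-2007 + c) = c + 2*c/(-2007 + c))
j(a(-16)) + P(M(43)) = (-1065 - 1*(-47)) - 4*(-2005 - 4)/(-2007 - 4) = (-1065 + 47) - 4*(-2009)/(-2011) = -1018 - 4*(-1/2011)*(-2009) = -1018 - 8036/2011 = -2055234/2011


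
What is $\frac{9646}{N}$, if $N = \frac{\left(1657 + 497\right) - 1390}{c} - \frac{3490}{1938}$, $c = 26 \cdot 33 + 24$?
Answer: $- \frac{1374005178}{133129} \approx -10321.0$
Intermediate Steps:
$c = 882$ ($c = 858 + 24 = 882$)
$N = - \frac{133129}{142443}$ ($N = \frac{\left(1657 + 497\right) - 1390}{882} - \frac{3490}{1938} = \left(2154 - 1390\right) \frac{1}{882} - \frac{1745}{969} = 764 \cdot \frac{1}{882} - \frac{1745}{969} = \frac{382}{441} - \frac{1745}{969} = - \frac{133129}{142443} \approx -0.93461$)
$\frac{9646}{N} = \frac{9646}{- \frac{133129}{142443}} = 9646 \left(- \frac{142443}{133129}\right) = - \frac{1374005178}{133129}$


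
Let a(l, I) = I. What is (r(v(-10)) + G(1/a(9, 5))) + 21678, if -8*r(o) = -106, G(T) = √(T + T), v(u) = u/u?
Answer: 86765/4 + √10/5 ≈ 21692.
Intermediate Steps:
v(u) = 1
G(T) = √2*√T (G(T) = √(2*T) = √2*√T)
r(o) = 53/4 (r(o) = -⅛*(-106) = 53/4)
(r(v(-10)) + G(1/a(9, 5))) + 21678 = (53/4 + √2*√(1/5)) + 21678 = (53/4 + √2*√(⅕)) + 21678 = (53/4 + √2*(√5/5)) + 21678 = (53/4 + √10/5) + 21678 = 86765/4 + √10/5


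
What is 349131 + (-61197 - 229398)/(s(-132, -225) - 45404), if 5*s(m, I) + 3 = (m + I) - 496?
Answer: 79560028731/227876 ≈ 3.4914e+5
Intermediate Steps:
s(m, I) = -499/5 + I/5 + m/5 (s(m, I) = -⅗ + ((m + I) - 496)/5 = -⅗ + ((I + m) - 496)/5 = -⅗ + (-496 + I + m)/5 = -⅗ + (-496/5 + I/5 + m/5) = -499/5 + I/5 + m/5)
349131 + (-61197 - 229398)/(s(-132, -225) - 45404) = 349131 + (-61197 - 229398)/((-499/5 + (⅕)*(-225) + (⅕)*(-132)) - 45404) = 349131 - 290595/((-499/5 - 45 - 132/5) - 45404) = 349131 - 290595/(-856/5 - 45404) = 349131 - 290595/(-227876/5) = 349131 - 290595*(-5/227876) = 349131 + 1452975/227876 = 79560028731/227876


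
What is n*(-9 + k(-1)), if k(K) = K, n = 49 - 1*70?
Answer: 210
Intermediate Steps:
n = -21 (n = 49 - 70 = -21)
n*(-9 + k(-1)) = -21*(-9 - 1) = -21*(-10) = 210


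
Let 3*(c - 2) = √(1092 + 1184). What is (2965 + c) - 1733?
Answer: 1234 + 2*√569/3 ≈ 1249.9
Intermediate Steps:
c = 2 + 2*√569/3 (c = 2 + √(1092 + 1184)/3 = 2 + √2276/3 = 2 + (2*√569)/3 = 2 + 2*√569/3 ≈ 17.902)
(2965 + c) - 1733 = (2965 + (2 + 2*√569/3)) - 1733 = (2967 + 2*√569/3) - 1733 = 1234 + 2*√569/3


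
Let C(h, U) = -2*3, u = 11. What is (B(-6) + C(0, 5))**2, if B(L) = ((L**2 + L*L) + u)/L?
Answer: 14161/36 ≈ 393.36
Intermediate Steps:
B(L) = (11 + 2*L**2)/L (B(L) = ((L**2 + L*L) + 11)/L = ((L**2 + L**2) + 11)/L = (2*L**2 + 11)/L = (11 + 2*L**2)/L)
C(h, U) = -6
(B(-6) + C(0, 5))**2 = ((2*(-6) + 11/(-6)) - 6)**2 = ((-12 + 11*(-1/6)) - 6)**2 = ((-12 - 11/6) - 6)**2 = (-83/6 - 6)**2 = (-119/6)**2 = 14161/36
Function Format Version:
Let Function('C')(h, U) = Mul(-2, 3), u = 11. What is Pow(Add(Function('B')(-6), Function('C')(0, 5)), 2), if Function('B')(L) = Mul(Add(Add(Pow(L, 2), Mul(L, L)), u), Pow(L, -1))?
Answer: Rational(14161, 36) ≈ 393.36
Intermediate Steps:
Function('B')(L) = Mul(Pow(L, -1), Add(11, Mul(2, Pow(L, 2)))) (Function('B')(L) = Mul(Add(Add(Pow(L, 2), Mul(L, L)), 11), Pow(L, -1)) = Mul(Add(Add(Pow(L, 2), Pow(L, 2)), 11), Pow(L, -1)) = Mul(Add(Mul(2, Pow(L, 2)), 11), Pow(L, -1)) = Mul(Add(11, Mul(2, Pow(L, 2))), Pow(L, -1)) = Mul(Pow(L, -1), Add(11, Mul(2, Pow(L, 2)))))
Function('C')(h, U) = -6
Pow(Add(Function('B')(-6), Function('C')(0, 5)), 2) = Pow(Add(Add(Mul(2, -6), Mul(11, Pow(-6, -1))), -6), 2) = Pow(Add(Add(-12, Mul(11, Rational(-1, 6))), -6), 2) = Pow(Add(Add(-12, Rational(-11, 6)), -6), 2) = Pow(Add(Rational(-83, 6), -6), 2) = Pow(Rational(-119, 6), 2) = Rational(14161, 36)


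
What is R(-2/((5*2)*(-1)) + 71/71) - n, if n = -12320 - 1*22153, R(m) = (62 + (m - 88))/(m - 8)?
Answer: 586103/17 ≈ 34477.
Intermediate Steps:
R(m) = (-26 + m)/(-8 + m) (R(m) = (62 + (-88 + m))/(-8 + m) = (-26 + m)/(-8 + m))
n = -34473 (n = -12320 - 22153 = -34473)
R(-2/((5*2)*(-1)) + 71/71) - n = (-26 + (-2/((5*2)*(-1)) + 71/71))/(-8 + (-2/((5*2)*(-1)) + 71/71)) - 1*(-34473) = (-26 + (-2/(10*(-1)) + 71*(1/71)))/(-8 + (-2/(10*(-1)) + 71*(1/71))) + 34473 = (-26 + (-2/(-10) + 1))/(-8 + (-2/(-10) + 1)) + 34473 = (-26 + (-2*(-⅒) + 1))/(-8 + (-2*(-⅒) + 1)) + 34473 = (-26 + (⅕ + 1))/(-8 + (⅕ + 1)) + 34473 = (-26 + 6/5)/(-8 + 6/5) + 34473 = -124/5/(-34/5) + 34473 = -5/34*(-124/5) + 34473 = 62/17 + 34473 = 586103/17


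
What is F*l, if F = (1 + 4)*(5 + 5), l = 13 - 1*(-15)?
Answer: 1400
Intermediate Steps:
l = 28 (l = 13 + 15 = 28)
F = 50 (F = 5*10 = 50)
F*l = 50*28 = 1400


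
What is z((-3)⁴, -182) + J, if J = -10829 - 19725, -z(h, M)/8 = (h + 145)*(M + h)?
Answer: 152054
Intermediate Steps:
z(h, M) = -8*(145 + h)*(M + h) (z(h, M) = -8*(h + 145)*(M + h) = -8*(145 + h)*(M + h))
J = -30554
z((-3)⁴, -182) + J = (-1160*(-182) - 1160*(-3)⁴ - 8*((-3)⁴)² - 8*(-182)*(-3)⁴) - 30554 = (211120 - 1160*81 - 8*81² - 8*(-182)*81) - 30554 = (211120 - 93960 - 8*6561 + 117936) - 30554 = (211120 - 93960 - 52488 + 117936) - 30554 = 182608 - 30554 = 152054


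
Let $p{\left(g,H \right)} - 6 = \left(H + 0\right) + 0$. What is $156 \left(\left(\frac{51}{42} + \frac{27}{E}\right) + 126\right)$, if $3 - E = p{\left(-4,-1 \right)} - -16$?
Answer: $\frac{137280}{7} \approx 19611.0$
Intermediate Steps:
$p{\left(g,H \right)} = 6 + H$ ($p{\left(g,H \right)} = 6 + \left(\left(H + 0\right) + 0\right) = 6 + \left(H + 0\right) = 6 + H$)
$E = -18$ ($E = 3 - \left(\left(6 - 1\right) - -16\right) = 3 - \left(5 + 16\right) = 3 - 21 = -18$)
$156 \left(\left(\frac{51}{42} + \frac{27}{E}\right) + 126\right) = 156 \left(\left(\frac{51}{42} + \frac{27}{-18}\right) + 126\right) = 156 \left(\left(51 \cdot \frac{1}{42} + 27 \left(- \frac{1}{18}\right)\right) + 126\right) = 156 \left(\left(\frac{17}{14} - \frac{3}{2}\right) + 126\right) = 156 \left(- \frac{2}{7} + 126\right) = 156 \cdot \frac{880}{7} = \frac{137280}{7}$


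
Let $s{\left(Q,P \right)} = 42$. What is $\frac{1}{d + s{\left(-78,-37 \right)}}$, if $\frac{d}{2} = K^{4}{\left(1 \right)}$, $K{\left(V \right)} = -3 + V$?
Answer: $\frac{1}{74} \approx 0.013514$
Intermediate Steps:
$d = 32$ ($d = 2 \left(-3 + 1\right)^{4} = 2 \left(-2\right)^{4} = 2 \cdot 16 = 32$)
$\frac{1}{d + s{\left(-78,-37 \right)}} = \frac{1}{32 + 42} = \frac{1}{74}$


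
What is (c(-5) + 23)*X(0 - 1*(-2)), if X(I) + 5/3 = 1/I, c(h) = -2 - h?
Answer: -91/3 ≈ -30.333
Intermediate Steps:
X(I) = -5/3 + 1/I
(c(-5) + 23)*X(0 - 1*(-2)) = ((-2 - 1*(-5)) + 23)*(-5/3 + 1/(0 - 1*(-2))) = ((-2 + 5) + 23)*(-5/3 + 1/(0 + 2)) = (3 + 23)*(-5/3 + 1/2) = 26*(-5/3 + ½) = 26*(-7/6) = -91/3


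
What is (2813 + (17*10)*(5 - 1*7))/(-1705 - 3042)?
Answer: -2473/4747 ≈ -0.52096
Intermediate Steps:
(2813 + (17*10)*(5 - 1*7))/(-1705 - 3042) = (2813 + 170*(5 - 7))/(-4747) = (2813 + 170*(-2))*(-1/4747) = (2813 - 340)*(-1/4747) = 2473*(-1/4747) = -2473/4747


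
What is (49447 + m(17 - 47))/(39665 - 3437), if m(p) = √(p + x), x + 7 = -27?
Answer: 49447/36228 + 2*I/9057 ≈ 1.3649 + 0.00022082*I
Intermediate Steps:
x = -34 (x = -7 - 27 = -34)
m(p) = √(-34 + p) (m(p) = √(p - 34) = √(-34 + p))
(49447 + m(17 - 47))/(39665 - 3437) = (49447 + √(-34 + (17 - 47)))/(39665 - 3437) = (49447 + √(-34 - 30))/36228 = (49447 + √(-64))*(1/36228) = (49447 + 8*I)*(1/36228) = 49447/36228 + 2*I/9057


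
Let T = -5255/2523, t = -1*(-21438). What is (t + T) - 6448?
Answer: 37814515/2523 ≈ 14988.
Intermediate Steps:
t = 21438
T = -5255/2523 (T = -5255*1/2523 = -5255/2523 ≈ -2.0828)
(t + T) - 6448 = (21438 - 5255/2523) - 6448 = 54082819/2523 - 6448 = 37814515/2523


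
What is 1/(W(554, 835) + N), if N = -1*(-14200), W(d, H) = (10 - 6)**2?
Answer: 1/14216 ≈ 7.0343e-5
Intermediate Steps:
W(d, H) = 16 (W(d, H) = 4**2 = 16)
N = 14200
1/(W(554, 835) + N) = 1/(16 + 14200) = 1/14216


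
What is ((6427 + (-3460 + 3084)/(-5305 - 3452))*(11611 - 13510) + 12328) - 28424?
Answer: -11891082173/973 ≈ -1.2221e+7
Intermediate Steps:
((6427 + (-3460 + 3084)/(-5305 - 3452))*(11611 - 13510) + 12328) - 28424 = ((6427 - 376/(-8757))*(-1899) + 12328) - 28424 = ((6427 - 376*(-1/8757))*(-1899) + 12328) - 28424 = ((6427 + 376/8757)*(-1899) + 12328) - 28424 = ((56281615/8757)*(-1899) + 12328) - 28424 = (-11875420765/973 + 12328) - 28424 = -11863425621/973 - 28424 = -11891082173/973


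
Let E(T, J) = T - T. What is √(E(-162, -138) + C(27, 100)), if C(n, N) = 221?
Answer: √221 ≈ 14.866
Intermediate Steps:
E(T, J) = 0
√(E(-162, -138) + C(27, 100)) = √(0 + 221) = √221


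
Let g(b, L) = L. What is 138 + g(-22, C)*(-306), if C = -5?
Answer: 1668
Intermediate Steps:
138 + g(-22, C)*(-306) = 138 - 5*(-306) = 138 + 1530 = 1668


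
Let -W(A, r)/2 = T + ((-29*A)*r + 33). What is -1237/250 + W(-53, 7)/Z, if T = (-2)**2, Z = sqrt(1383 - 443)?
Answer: -1237/250 - 10796*sqrt(235)/235 ≈ -709.20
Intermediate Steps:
Z = 2*sqrt(235) (Z = sqrt(940) = 2*sqrt(235) ≈ 30.659)
T = 4
W(A, r) = -74 + 58*A*r (W(A, r) = -2*(4 + ((-29*A)*r + 33)) = -2*(4 + (-29*A*r + 33)) = -2*(4 + (33 - 29*A*r)) = -2*(37 - 29*A*r) = -74 + 58*A*r)
-1237/250 + W(-53, 7)/Z = -1237/250 + (-74 + 58*(-53)*7)/((2*sqrt(235))) = -1237*1/250 + (-74 - 21518)*(sqrt(235)/470) = -1237/250 - 10796*sqrt(235)/235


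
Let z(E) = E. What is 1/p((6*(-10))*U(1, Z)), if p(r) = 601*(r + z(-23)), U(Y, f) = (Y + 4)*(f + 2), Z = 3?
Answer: -1/915323 ≈ -1.0925e-6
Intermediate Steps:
U(Y, f) = (2 + f)*(4 + Y) (U(Y, f) = (4 + Y)*(2 + f) = (2 + f)*(4 + Y))
p(r) = -13823 + 601*r (p(r) = 601*(r - 23) = 601*(-23 + r) = -13823 + 601*r)
1/p((6*(-10))*U(1, Z)) = 1/(-13823 + 601*((6*(-10))*(8 + 2*1 + 4*3 + 1*3))) = 1/(-13823 + 601*(-60*(8 + 2 + 12 + 3))) = 1/(-13823 + 601*(-60*25)) = 1/(-13823 + 601*(-1500)) = 1/(-13823 - 901500) = 1/(-915323) = -1/915323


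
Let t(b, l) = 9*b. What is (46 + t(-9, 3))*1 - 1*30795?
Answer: -30830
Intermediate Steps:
(46 + t(-9, 3))*1 - 1*30795 = (46 + 9*(-9))*1 - 1*30795 = (46 - 81)*1 - 30795 = -35*1 - 30795 = -35 - 30795 = -30830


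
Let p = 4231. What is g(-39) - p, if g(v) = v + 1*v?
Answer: -4309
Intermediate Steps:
g(v) = 2*v (g(v) = v + v = 2*v)
g(-39) - p = 2*(-39) - 1*4231 = -78 - 4231 = -4309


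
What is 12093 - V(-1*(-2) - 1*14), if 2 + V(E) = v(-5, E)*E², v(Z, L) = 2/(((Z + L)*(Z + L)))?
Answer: 3495167/289 ≈ 12094.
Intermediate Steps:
v(Z, L) = 2/(L + Z)² (v(Z, L) = 2/(((L + Z)*(L + Z))) = 2/((L + Z)²) = 2/(L + Z)²)
V(E) = -2 + 2*E²/(-5 + E)² (V(E) = -2 + (2/(E - 5)²)*E² = -2 + (2/(-5 + E)²)*E² = -2 + 2*E²/(-5 + E)²)
12093 - V(-1*(-2) - 1*14) = 12093 - 10*(-5 + 2*(-1*(-2) - 1*14))/(25 + (-1*(-2) - 1*14)² - 10*(-1*(-2) - 1*14)) = 12093 - 10*(-5 + 2*(2 - 14))/(25 + (2 - 14)² - 10*(2 - 14)) = 12093 - 10*(-5 + 2*(-12))/(25 + (-12)² - 10*(-12)) = 12093 - 10*(-5 - 24)/(25 + 144 + 120) = 12093 - 10*(-29)/289 = 12093 - 1*(-290/289) = 12093 + 290/289 = 3495167/289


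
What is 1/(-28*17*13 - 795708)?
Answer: -1/801896 ≈ -1.2470e-6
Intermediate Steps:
1/(-28*17*13 - 795708) = 1/(-476*13 - 795708) = 1/(-6188 - 795708) = 1/(-801896) = -1/801896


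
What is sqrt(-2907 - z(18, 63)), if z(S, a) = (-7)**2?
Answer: 2*I*sqrt(739) ≈ 54.369*I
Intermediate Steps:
z(S, a) = 49
sqrt(-2907 - z(18, 63)) = sqrt(-2907 - 1*49) = sqrt(-2907 - 49) = sqrt(-2956) = 2*I*sqrt(739)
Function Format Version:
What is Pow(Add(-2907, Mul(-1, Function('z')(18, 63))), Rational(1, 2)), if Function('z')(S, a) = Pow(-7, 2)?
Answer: Mul(2, I, Pow(739, Rational(1, 2))) ≈ Mul(54.369, I)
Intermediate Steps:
Function('z')(S, a) = 49
Pow(Add(-2907, Mul(-1, Function('z')(18, 63))), Rational(1, 2)) = Pow(Add(-2907, Mul(-1, 49)), Rational(1, 2)) = Pow(Add(-2907, -49), Rational(1, 2)) = Pow(-2956, Rational(1, 2)) = Mul(2, I, Pow(739, Rational(1, 2)))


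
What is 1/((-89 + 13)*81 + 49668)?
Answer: 1/43512 ≈ 2.2982e-5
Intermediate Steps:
1/((-89 + 13)*81 + 49668) = 1/(-76*81 + 49668) = 1/(-6156 + 49668) = 1/43512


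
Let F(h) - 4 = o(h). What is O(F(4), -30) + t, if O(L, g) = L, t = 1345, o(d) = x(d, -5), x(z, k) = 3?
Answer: 1352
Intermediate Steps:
o(d) = 3
F(h) = 7 (F(h) = 4 + 3 = 7)
O(F(4), -30) + t = 7 + 1345 = 1352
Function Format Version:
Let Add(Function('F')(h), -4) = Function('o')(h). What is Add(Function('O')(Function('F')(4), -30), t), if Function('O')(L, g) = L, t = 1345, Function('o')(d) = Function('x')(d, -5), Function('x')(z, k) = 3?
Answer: 1352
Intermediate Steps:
Function('o')(d) = 3
Function('F')(h) = 7 (Function('F')(h) = Add(4, 3) = 7)
Add(Function('O')(Function('F')(4), -30), t) = Add(7, 1345) = 1352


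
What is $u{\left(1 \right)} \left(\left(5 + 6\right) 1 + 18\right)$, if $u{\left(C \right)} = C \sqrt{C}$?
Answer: $29$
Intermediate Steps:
$u{\left(C \right)} = C^{\frac{3}{2}}$
$u{\left(1 \right)} \left(\left(5 + 6\right) 1 + 18\right) = 1^{\frac{3}{2}} \left(\left(5 + 6\right) 1 + 18\right) = 1 \left(11 \cdot 1 + 18\right) = 1 \left(11 + 18\right) = 1 \cdot 29 = 29$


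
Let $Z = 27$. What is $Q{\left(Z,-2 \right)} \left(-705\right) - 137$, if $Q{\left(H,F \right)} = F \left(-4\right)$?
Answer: $-5777$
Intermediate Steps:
$Q{\left(H,F \right)} = - 4 F$
$Q{\left(Z,-2 \right)} \left(-705\right) - 137 = \left(-4\right) \left(-2\right) \left(-705\right) - 137 = 8 \left(-705\right) - 137 = -5640 - 137 = -5777$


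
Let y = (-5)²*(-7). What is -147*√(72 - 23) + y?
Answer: -1204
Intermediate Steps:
y = -175 (y = 25*(-7) = -175)
-147*√(72 - 23) + y = -147*√(72 - 23) - 175 = -147*√49 - 175 = -147*7 - 175 = -1029 - 175 = -1204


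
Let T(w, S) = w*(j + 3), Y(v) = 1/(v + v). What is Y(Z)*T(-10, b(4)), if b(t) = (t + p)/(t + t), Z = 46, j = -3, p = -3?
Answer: 0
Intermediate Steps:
Y(v) = 1/(2*v)
b(t) = (-3 + t)/(2*t) (b(t) = (t - 3)/(t + t) = (-3 + t)/((2*t)) = (-3 + t)*(1/(2*t)) = (-3 + t)/(2*t))
T(w, S) = 0 (T(w, S) = w*(-3 + 3) = w*0 = 0)
Y(Z)*T(-10, b(4)) = ((1/2)/46)*0 = ((1/2)*(1/46))*0 = (1/92)*0 = 0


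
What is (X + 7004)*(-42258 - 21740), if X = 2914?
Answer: -634732164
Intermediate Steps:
(X + 7004)*(-42258 - 21740) = (2914 + 7004)*(-42258 - 21740) = 9918*(-63998) = -634732164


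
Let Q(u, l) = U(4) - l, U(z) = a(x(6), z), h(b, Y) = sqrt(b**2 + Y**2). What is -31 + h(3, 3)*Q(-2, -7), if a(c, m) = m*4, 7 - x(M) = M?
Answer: -31 + 69*sqrt(2) ≈ 66.581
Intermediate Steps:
x(M) = 7 - M
a(c, m) = 4*m
h(b, Y) = sqrt(Y**2 + b**2)
U(z) = 4*z
Q(u, l) = 16 - l (Q(u, l) = 4*4 - l = 16 - l)
-31 + h(3, 3)*Q(-2, -7) = -31 + sqrt(3**2 + 3**2)*(16 - 1*(-7)) = -31 + sqrt(9 + 9)*(16 + 7) = -31 + sqrt(18)*23 = -31 + (3*sqrt(2))*23 = -31 + 69*sqrt(2)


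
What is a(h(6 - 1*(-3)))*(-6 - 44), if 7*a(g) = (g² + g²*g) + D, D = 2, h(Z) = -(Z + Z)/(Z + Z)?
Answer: -100/7 ≈ -14.286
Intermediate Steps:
h(Z) = -1 (h(Z) = -2*Z/(2*Z) = -2*Z*1/(2*Z) = -1*1 = -1)
a(g) = 2/7 + g²/7 + g³/7 (a(g) = ((g² + g²*g) + 2)/7 = ((g² + g³) + 2)/7 = (2 + g² + g³)/7 = 2/7 + g²/7 + g³/7)
a(h(6 - 1*(-3)))*(-6 - 44) = (2/7 + (⅐)*(-1)² + (⅐)*(-1)³)*(-6 - 44) = (2/7 + (⅐)*1 + (⅐)*(-1))*(-50) = (2/7 + ⅐ - ⅐)*(-50) = (2/7)*(-50) = -100/7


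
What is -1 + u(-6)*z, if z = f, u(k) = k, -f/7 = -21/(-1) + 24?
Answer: 1889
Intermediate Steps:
f = -315 (f = -7*(-21/(-1) + 24) = -7*(-21*(-1) + 24) = -7*(21 + 24) = -7*45 = -315)
z = -315
-1 + u(-6)*z = -1 - 6*(-315) = -1 + 1890 = 1889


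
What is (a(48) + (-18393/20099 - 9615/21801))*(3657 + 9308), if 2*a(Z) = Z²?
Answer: 2178928855104350/146059433 ≈ 1.4918e+7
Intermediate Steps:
a(Z) = Z²/2
(a(48) + (-18393/20099 - 9615/21801))*(3657 + 9308) = ((½)*48² + (-18393/20099 - 9615/21801))*(3657 + 9308) = ((½)*2304 + (-18393*1/20099 - 9615*1/21801))*12965 = (1152 + (-18393/20099 - 3205/7267))*12965 = (1152 - 198079226/146059433)*12965 = (168062387590/146059433)*12965 = 2178928855104350/146059433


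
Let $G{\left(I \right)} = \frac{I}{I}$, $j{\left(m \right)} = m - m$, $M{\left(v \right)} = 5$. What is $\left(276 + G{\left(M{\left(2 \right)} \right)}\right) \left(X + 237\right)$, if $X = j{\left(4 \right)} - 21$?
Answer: $59832$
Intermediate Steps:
$j{\left(m \right)} = 0$
$G{\left(I \right)} = 1$
$X = -21$ ($X = 0 - 21 = -21$)
$\left(276 + G{\left(M{\left(2 \right)} \right)}\right) \left(X + 237\right) = \left(276 + 1\right) \left(-21 + 237\right) = 277 \cdot 216 = 59832$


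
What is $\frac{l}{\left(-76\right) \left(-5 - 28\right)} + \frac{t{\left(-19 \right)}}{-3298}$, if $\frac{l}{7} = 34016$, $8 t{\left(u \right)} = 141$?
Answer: $\frac{1570498345}{16542768} \approx 94.936$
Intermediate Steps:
$t{\left(u \right)} = \frac{141}{8}$ ($t{\left(u \right)} = \frac{1}{8} \cdot 141 = \frac{141}{8}$)
$l = 238112$ ($l = 7 \cdot 34016 = 238112$)
$\frac{l}{\left(-76\right) \left(-5 - 28\right)} + \frac{t{\left(-19 \right)}}{-3298} = \frac{238112}{\left(-76\right) \left(-5 - 28\right)} + \frac{141}{8 \left(-3298\right)} = \frac{238112}{\left(-76\right) \left(-33\right)} + \frac{141}{8} \left(- \frac{1}{3298}\right) = \frac{238112}{2508} - \frac{141}{26384} = 238112 \cdot \frac{1}{2508} - \frac{141}{26384} = \frac{59528}{627} - \frac{141}{26384} = \frac{1570498345}{16542768}$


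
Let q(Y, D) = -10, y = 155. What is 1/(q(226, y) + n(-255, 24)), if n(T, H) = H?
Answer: 1/14 ≈ 0.071429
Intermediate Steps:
1/(q(226, y) + n(-255, 24)) = 1/(-10 + 24) = 1/14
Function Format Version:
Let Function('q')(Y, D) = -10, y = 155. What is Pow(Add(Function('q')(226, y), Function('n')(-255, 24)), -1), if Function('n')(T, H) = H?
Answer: Rational(1, 14) ≈ 0.071429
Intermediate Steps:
Pow(Add(Function('q')(226, y), Function('n')(-255, 24)), -1) = Pow(Add(-10, 24), -1) = Pow(14, -1) = Rational(1, 14)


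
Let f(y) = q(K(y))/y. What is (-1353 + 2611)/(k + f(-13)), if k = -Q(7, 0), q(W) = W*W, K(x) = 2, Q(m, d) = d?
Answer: -8177/2 ≈ -4088.5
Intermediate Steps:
q(W) = W²
f(y) = 4/y (f(y) = 2²/y = 4/y)
k = 0 (k = -1*0 = 0)
(-1353 + 2611)/(k + f(-13)) = (-1353 + 2611)/(0 + 4/(-13)) = 1258/(0 + 4*(-1/13)) = 1258/(0 - 4/13) = 1258/(-4/13) = 1258*(-13/4) = -8177/2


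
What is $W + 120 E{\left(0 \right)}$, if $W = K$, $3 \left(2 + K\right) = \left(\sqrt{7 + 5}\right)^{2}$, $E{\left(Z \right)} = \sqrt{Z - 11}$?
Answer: $2 + 120 i \sqrt{11} \approx 2.0 + 398.0 i$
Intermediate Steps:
$E{\left(Z \right)} = \sqrt{-11 + Z}$
$K = 2$ ($K = -2 + \frac{\left(\sqrt{7 + 5}\right)^{2}}{3} = -2 + \frac{\left(\sqrt{12}\right)^{2}}{3} = -2 + \frac{\left(2 \sqrt{3}\right)^{2}}{3} = -2 + \frac{1}{3} \cdot 12 = -2 + 4 = 2$)
$W = 2$
$W + 120 E{\left(0 \right)} = 2 + 120 \sqrt{-11 + 0} = 2 + 120 \sqrt{-11} = 2 + 120 i \sqrt{11}$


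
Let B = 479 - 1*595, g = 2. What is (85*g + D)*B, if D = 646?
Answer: -94656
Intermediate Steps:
B = -116 (B = 479 - 595 = -116)
(85*g + D)*B = (85*2 + 646)*(-116) = (170 + 646)*(-116) = 816*(-116) = -94656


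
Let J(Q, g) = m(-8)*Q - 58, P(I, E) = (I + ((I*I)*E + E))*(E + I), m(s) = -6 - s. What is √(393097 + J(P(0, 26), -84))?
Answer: √394391 ≈ 628.01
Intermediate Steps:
P(I, E) = (E + I)*(E + I + E*I²) (P(I, E) = (I + (I²*E + E))*(E + I) = (I + (E*I² + E))*(E + I) = (I + (E + E*I²))*(E + I) = (E + I + E*I²)*(E + I) = (E + I)*(E + I + E*I²))
J(Q, g) = -58 + 2*Q (J(Q, g) = (-6 - 1*(-8))*Q - 58 = (-6 + 8)*Q - 58 = 2*Q - 58 = -58 + 2*Q)
√(393097 + J(P(0, 26), -84)) = √(393097 + (-58 + 2*(26² + 0² + 26*0³ + 26²*0² + 2*26*0))) = √(393097 + (-58 + 2*(676 + 0 + 26*0 + 676*0 + 0))) = √(393097 + (-58 + 2*(676 + 0 + 0 + 0 + 0))) = √(393097 + (-58 + 2*676)) = √(393097 + (-58 + 1352)) = √(393097 + 1294) = √394391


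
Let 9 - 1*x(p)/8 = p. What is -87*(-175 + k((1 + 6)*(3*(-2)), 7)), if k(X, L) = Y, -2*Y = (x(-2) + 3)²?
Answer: 750897/2 ≈ 3.7545e+5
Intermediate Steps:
x(p) = 72 - 8*p
Y = -8281/2 (Y = -((72 - 8*(-2)) + 3)²/2 = -((72 + 16) + 3)²/2 = -(88 + 3)²/2 = -½*91² = -½*8281 = -8281/2 ≈ -4140.5)
k(X, L) = -8281/2
-87*(-175 + k((1 + 6)*(3*(-2)), 7)) = -87*(-175 - 8281/2) = -87*(-8631/2) = 750897/2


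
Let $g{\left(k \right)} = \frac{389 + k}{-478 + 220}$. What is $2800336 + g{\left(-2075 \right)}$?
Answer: $\frac{120414729}{43} \approx 2.8003 \cdot 10^{6}$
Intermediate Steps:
$g{\left(k \right)} = - \frac{389}{258} - \frac{k}{258}$ ($g{\left(k \right)} = \frac{389 + k}{-258} = \left(389 + k\right) \left(- \frac{1}{258}\right) = - \frac{389}{258} - \frac{k}{258}$)
$2800336 + g{\left(-2075 \right)} = 2800336 - - \frac{281}{43} = 2800336 + \left(- \frac{389}{258} + \frac{2075}{258}\right) = 2800336 + \frac{281}{43} = \frac{120414729}{43}$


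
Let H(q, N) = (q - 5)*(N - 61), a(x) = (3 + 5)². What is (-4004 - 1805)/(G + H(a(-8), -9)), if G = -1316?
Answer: 5809/5446 ≈ 1.0667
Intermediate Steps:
a(x) = 64 (a(x) = 8² = 64)
H(q, N) = (-61 + N)*(-5 + q) (H(q, N) = (-5 + q)*(-61 + N) = (-61 + N)*(-5 + q))
(-4004 - 1805)/(G + H(a(-8), -9)) = (-4004 - 1805)/(-1316 + (305 - 61*64 - 5*(-9) - 9*64)) = -5809/(-1316 + (305 - 3904 + 45 - 576)) = -5809/(-1316 - 4130) = -5809/(-5446) = -5809*(-1/5446) = 5809/5446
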